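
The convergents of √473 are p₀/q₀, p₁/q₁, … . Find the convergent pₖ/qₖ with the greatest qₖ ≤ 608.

√473 = [21; 1, 2, 1, 42, …] (period length 4).
Convergents:
  p_0/q_0 = 21/1
  p_1/q_1 = 22/1
  p_2/q_2 = 65/3
  p_3/q_3 = 87/4
  p_4/q_4 = 3719/171
  p_5/q_5 = 3806/175
  p_6/q_6 = 11331/521
  p_7/q_7 = 15137/696
q_6 = 521 ≤ 608 < 696 = q_7, so the answer is 11331/521.

11331/521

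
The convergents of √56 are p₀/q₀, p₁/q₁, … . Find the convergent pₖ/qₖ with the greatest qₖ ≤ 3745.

13455/1798

√56 = [7; 2, 14, …] (period length 2).
Convergents:
  p_0/q_0 = 7/1
  p_1/q_1 = 15/2
  p_2/q_2 = 217/29
  p_3/q_3 = 449/60
  p_4/q_4 = 6503/869
  p_5/q_5 = 13455/1798
  p_6/q_6 = 194873/26041
q_5 = 1798 ≤ 3745 < 26041 = q_6, so the answer is 13455/1798.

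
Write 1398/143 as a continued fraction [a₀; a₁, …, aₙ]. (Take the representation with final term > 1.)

[9; 1, 3, 2, 7, 2]

1398 = 9×143 + 111
143 = 1×111 + 32
111 = 3×32 + 15
32 = 2×15 + 2
15 = 7×2 + 1
2 = 2×1 + 0  (stop)
So 1398/143 = [9; 1, 3, 2, 7, 2].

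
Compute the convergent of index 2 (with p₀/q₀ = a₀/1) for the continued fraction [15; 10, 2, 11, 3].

317/21

Using pₖ = aₖpₖ₋₁ + pₖ₋₂, qₖ = aₖqₖ₋₁ + qₖ₋₂ (with p₋₁=1, p₋₂=0, q₋₁=0, q₋₂=1):
  k=0: a=15, p=15, q=1
  k=1: a=10, p=151, q=10
  k=2: a=2, p=317, q=21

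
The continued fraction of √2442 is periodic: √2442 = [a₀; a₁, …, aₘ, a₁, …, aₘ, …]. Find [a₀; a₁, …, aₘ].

[49; 2, 2, 2, 98]

a₀ = ⌊√2442⌋ = 49.
With m₀=0, d₀=1 and mₖ₊₁ = dₖaₖ − mₖ, dₖ₊₁ = (n − mₖ₊₁²)/dₖ, aₖ₊₁ = ⌊(a₀+mₖ₊₁)/dₖ₊₁⌋:
  k=1: m=49, d=41, a=2
  k=2: m=33, d=33, a=2
  k=3: m=33, d=41, a=2
  k=4: m=49, d=1, a=98
d=1 and a=2a₀=98 at k=4, so the next step gives (m, d) = (49, 41) again — its k=1 value — and the period has length 4.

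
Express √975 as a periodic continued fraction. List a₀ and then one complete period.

a₀ = ⌊√975⌋ = 31.
With m₀=0, d₀=1 and mₖ₊₁ = dₖaₖ − mₖ, dₖ₊₁ = (n − mₖ₊₁²)/dₖ, aₖ₊₁ = ⌊(a₀+mₖ₊₁)/dₖ₊₁⌋:
  k=1: m=31, d=14, a=4
  k=2: m=25, d=25, a=2
  k=3: m=25, d=14, a=4
  k=4: m=31, d=1, a=62
d=1 and a=2a₀=62 at k=4, so the next step gives (m, d) = (31, 14) again — its k=1 value — and the period has length 4.

[31; 4, 2, 4, 62]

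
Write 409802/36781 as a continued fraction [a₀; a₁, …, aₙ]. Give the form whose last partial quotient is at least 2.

409802 = 11·36781 + 5211
36781 = 7·5211 + 304
5211 = 17·304 + 43
304 = 7·43 + 3
43 = 14·3 + 1
3 = 3·1 + 0  (stop)
So 409802/36781 = [11; 7, 17, 7, 14, 3].

[11; 7, 17, 7, 14, 3]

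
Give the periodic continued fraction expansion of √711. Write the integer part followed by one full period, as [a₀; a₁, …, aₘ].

a₀ = ⌊√711⌋ = 26.
With m₀=0, d₀=1 and mₖ₊₁ = dₖaₖ − mₖ, dₖ₊₁ = (n − mₖ₊₁²)/dₖ, aₖ₊₁ = ⌊(a₀+mₖ₊₁)/dₖ₊₁⌋:
  k=1: m=26, d=35, a=1
  k=2: m=9, d=18, a=1
  k=3: m=9, d=35, a=1
  k=4: m=26, d=1, a=52
d=1 and a=2a₀=52 at k=4, so the next step gives (m, d) = (26, 35) again — its k=1 value — and the period has length 4.

[26; 1, 1, 1, 52]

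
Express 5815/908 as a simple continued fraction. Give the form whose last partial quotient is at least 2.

5815 = 6·908 + 367
908 = 2·367 + 174
367 = 2·174 + 19
174 = 9·19 + 3
19 = 6·3 + 1
3 = 3·1 + 0  (stop)
So 5815/908 = [6; 2, 2, 9, 6, 3].

[6; 2, 2, 9, 6, 3]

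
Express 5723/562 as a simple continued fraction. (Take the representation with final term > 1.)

5723 = 10·562 + 103
562 = 5·103 + 47
103 = 2·47 + 9
47 = 5·9 + 2
9 = 4·2 + 1
2 = 2·1 + 0  (stop)
So 5723/562 = [10; 5, 2, 5, 4, 2].

[10; 5, 2, 5, 4, 2]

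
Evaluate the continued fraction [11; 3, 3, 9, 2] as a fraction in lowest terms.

2215/196

Using pₖ = aₖpₖ₋₁ + pₖ₋₂ and qₖ = aₖqₖ₋₁ + qₖ₋₂:
  k=0: a=11, p=11, q=1
  k=1: a=3, p=34, q=3
  k=2: a=3, p=113, q=10
  k=3: a=9, p=1051, q=93
  k=4: a=2, p=2215, q=196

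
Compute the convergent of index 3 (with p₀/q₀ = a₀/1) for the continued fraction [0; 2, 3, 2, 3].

7/16

Using pₖ = aₖpₖ₋₁ + pₖ₋₂, qₖ = aₖqₖ₋₁ + qₖ₋₂ (with p₋₁=1, p₋₂=0, q₋₁=0, q₋₂=1):
  k=0: a=0, p=0, q=1
  k=1: a=2, p=1, q=2
  k=2: a=3, p=3, q=7
  k=3: a=2, p=7, q=16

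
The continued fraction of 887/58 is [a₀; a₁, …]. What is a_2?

887 = 15·58 + 17   →  a_0 = 15
58 = 3·17 + 7   →  a_1 = 3
17 = 2·7 + 3   →  a_2 = 2

2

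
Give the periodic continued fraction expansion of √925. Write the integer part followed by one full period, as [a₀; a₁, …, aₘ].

a₀ = ⌊√925⌋ = 30.
With m₀=0, d₀=1 and mₖ₊₁ = dₖaₖ − mₖ, dₖ₊₁ = (n − mₖ₊₁²)/dₖ, aₖ₊₁ = ⌊(a₀+mₖ₊₁)/dₖ₊₁⌋:
  k=1: m=30, d=25, a=2
  k=2: m=20, d=21, a=2
  k=3: m=22, d=21, a=2
  k=4: m=20, d=25, a=2
  k=5: m=30, d=1, a=60
d=1 and a=2a₀=60 at k=5, so the next step gives (m, d) = (30, 25) again — its k=1 value — and the period has length 5.

[30; 2, 2, 2, 2, 60]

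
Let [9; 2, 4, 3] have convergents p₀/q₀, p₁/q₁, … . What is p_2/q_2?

Using pₖ = aₖpₖ₋₁ + pₖ₋₂, qₖ = aₖqₖ₋₁ + qₖ₋₂ (with p₋₁=1, p₋₂=0, q₋₁=0, q₋₂=1):
  k=0: a=9, p=9, q=1
  k=1: a=2, p=19, q=2
  k=2: a=4, p=85, q=9

85/9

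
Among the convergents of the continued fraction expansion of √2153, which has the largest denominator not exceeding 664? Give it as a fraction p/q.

√2153 = [46; 2, 2, 92, …] (period length 3).
Convergents:
  p_0/q_0 = 46/1
  p_1/q_1 = 93/2
  p_2/q_2 = 232/5
  p_3/q_3 = 21437/462
  p_4/q_4 = 43106/929
q_3 = 462 ≤ 664 < 929 = q_4, so the answer is 21437/462.

21437/462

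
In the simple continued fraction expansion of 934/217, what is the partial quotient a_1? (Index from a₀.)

934 = 4·217 + 66   →  a_0 = 4
217 = 3·66 + 19   →  a_1 = 3

3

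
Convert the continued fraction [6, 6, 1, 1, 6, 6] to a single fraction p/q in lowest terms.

Using pₖ = aₖpₖ₋₁ + pₖ₋₂ and qₖ = aₖqₖ₋₁ + qₖ₋₂:
  k=0: a=6, p=6, q=1
  k=1: a=6, p=37, q=6
  k=2: a=1, p=43, q=7
  k=3: a=1, p=80, q=13
  k=4: a=6, p=523, q=85
  k=5: a=6, p=3218, q=523

3218/523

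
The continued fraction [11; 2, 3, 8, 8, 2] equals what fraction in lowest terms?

Using pₖ = aₖpₖ₋₁ + pₖ₋₂ and qₖ = aₖqₖ₋₁ + qₖ₋₂:
  k=0: a=11, p=11, q=1
  k=1: a=2, p=23, q=2
  k=2: a=3, p=80, q=7
  k=3: a=8, p=663, q=58
  k=4: a=8, p=5384, q=471
  k=5: a=2, p=11431, q=1000

11431/1000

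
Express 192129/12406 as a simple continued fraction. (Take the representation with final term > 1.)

[15; 2, 18, 2, 2, 3, 19]

192129 = 15·12406 + 6039
12406 = 2·6039 + 328
6039 = 18·328 + 135
328 = 2·135 + 58
135 = 2·58 + 19
58 = 3·19 + 1
19 = 19·1 + 0  (stop)
So 192129/12406 = [15; 2, 18, 2, 2, 3, 19].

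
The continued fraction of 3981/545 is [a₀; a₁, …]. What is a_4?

3981 = 7·545 + 166   →  a_0 = 7
545 = 3·166 + 47   →  a_1 = 3
166 = 3·47 + 25   →  a_2 = 3
47 = 1·25 + 22   →  a_3 = 1
25 = 1·22 + 3   →  a_4 = 1

1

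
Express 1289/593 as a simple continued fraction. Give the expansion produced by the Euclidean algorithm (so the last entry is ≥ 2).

[2; 5, 1, 3, 8, 3]

1289 = 2*593 + 103
593 = 5*103 + 78
103 = 1*78 + 25
78 = 3*25 + 3
25 = 8*3 + 1
3 = 3*1 + 0  (stop)
So 1289/593 = [2; 5, 1, 3, 8, 3].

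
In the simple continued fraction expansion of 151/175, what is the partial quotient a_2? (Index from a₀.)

151 = 0·175 + 151   →  a_0 = 0
175 = 1·151 + 24   →  a_1 = 1
151 = 6·24 + 7   →  a_2 = 6

6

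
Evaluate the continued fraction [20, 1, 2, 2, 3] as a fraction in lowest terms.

497/24

Using pₖ = aₖpₖ₋₁ + pₖ₋₂ and qₖ = aₖqₖ₋₁ + qₖ₋₂:
  k=0: a=20, p=20, q=1
  k=1: a=1, p=21, q=1
  k=2: a=2, p=62, q=3
  k=3: a=2, p=145, q=7
  k=4: a=3, p=497, q=24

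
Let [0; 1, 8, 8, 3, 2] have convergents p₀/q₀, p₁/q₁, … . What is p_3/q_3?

Using pₖ = aₖpₖ₋₁ + pₖ₋₂, qₖ = aₖqₖ₋₁ + qₖ₋₂ (with p₋₁=1, p₋₂=0, q₋₁=0, q₋₂=1):
  k=0: a=0, p=0, q=1
  k=1: a=1, p=1, q=1
  k=2: a=8, p=8, q=9
  k=3: a=8, p=65, q=73

65/73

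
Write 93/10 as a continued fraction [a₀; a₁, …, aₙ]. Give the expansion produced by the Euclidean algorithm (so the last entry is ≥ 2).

[9; 3, 3]

93 = 9×10 + 3
10 = 3×3 + 1
3 = 3×1 + 0  (stop)
So 93/10 = [9; 3, 3].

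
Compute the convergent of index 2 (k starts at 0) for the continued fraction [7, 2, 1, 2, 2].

Using pₖ = aₖpₖ₋₁ + pₖ₋₂, qₖ = aₖqₖ₋₁ + qₖ₋₂ (with p₋₁=1, p₋₂=0, q₋₁=0, q₋₂=1):
  k=0: a=7, p=7, q=1
  k=1: a=2, p=15, q=2
  k=2: a=1, p=22, q=3

22/3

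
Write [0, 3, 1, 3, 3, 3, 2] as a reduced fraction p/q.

99/373

Fold from the inside: start with 2/1.
  3 + 1/2 = 7/2
  3 + 2/7 = 23/7
  3 + 7/23 = 76/23
  1 + 23/76 = 99/76
  3 + 76/99 = 373/99
  0 + 99/373 = 99/373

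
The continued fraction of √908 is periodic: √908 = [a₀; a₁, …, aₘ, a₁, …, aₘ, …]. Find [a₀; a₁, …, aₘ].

[30; 7, 1, 1, 14, 1, 1, 7, 60]

a₀ = ⌊√908⌋ = 30.
With m₀=0, d₀=1 and mₖ₊₁ = dₖaₖ − mₖ, dₖ₊₁ = (n − mₖ₊₁²)/dₖ, aₖ₊₁ = ⌊(a₀+mₖ₊₁)/dₖ₊₁⌋:
  k=1: m=30, d=8, a=7
  k=2: m=26, d=29, a=1
  k=3: m=3, d=31, a=1
  k=4: m=28, d=4, a=14
  k=5: m=28, d=31, a=1
  k=6: m=3, d=29, a=1
  k=7: m=26, d=8, a=7
  k=8: m=30, d=1, a=60
d=1 and a=2a₀=60 at k=8, so the next step gives (m, d) = (30, 8) again — its k=1 value — and the period has length 8.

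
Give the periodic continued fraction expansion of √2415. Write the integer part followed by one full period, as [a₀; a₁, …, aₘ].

[49; 7, 98]

a₀ = ⌊√2415⌋ = 49.
With m₀=0, d₀=1 and mₖ₊₁ = dₖaₖ − mₖ, dₖ₊₁ = (n − mₖ₊₁²)/dₖ, aₖ₊₁ = ⌊(a₀+mₖ₊₁)/dₖ₊₁⌋:
  k=1: m=49, d=14, a=7
  k=2: m=49, d=1, a=98
d=1 and a=2a₀=98 at k=2, so the next step gives (m, d) = (49, 14) again — its k=1 value — and the period has length 2.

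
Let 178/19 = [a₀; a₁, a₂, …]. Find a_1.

2

178 = 9·19 + 7   →  a_0 = 9
19 = 2·7 + 5   →  a_1 = 2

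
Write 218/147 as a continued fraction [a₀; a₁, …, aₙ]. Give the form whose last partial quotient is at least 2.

218 = 1*147 + 71
147 = 2*71 + 5
71 = 14*5 + 1
5 = 5*1 + 0  (stop)
So 218/147 = [1; 2, 14, 5].

[1; 2, 14, 5]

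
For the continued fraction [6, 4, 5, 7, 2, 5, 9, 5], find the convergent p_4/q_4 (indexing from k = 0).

2015/323

Using pₖ = aₖpₖ₋₁ + pₖ₋₂, qₖ = aₖqₖ₋₁ + qₖ₋₂ (with p₋₁=1, p₋₂=0, q₋₁=0, q₋₂=1):
  k=0: a=6, p=6, q=1
  k=1: a=4, p=25, q=4
  k=2: a=5, p=131, q=21
  k=3: a=7, p=942, q=151
  k=4: a=2, p=2015, q=323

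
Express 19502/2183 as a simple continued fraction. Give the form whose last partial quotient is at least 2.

[8; 1, 14, 18, 8]

19502 = 8*2183 + 2038
2183 = 1*2038 + 145
2038 = 14*145 + 8
145 = 18*8 + 1
8 = 8*1 + 0  (stop)
So 19502/2183 = [8; 1, 14, 18, 8].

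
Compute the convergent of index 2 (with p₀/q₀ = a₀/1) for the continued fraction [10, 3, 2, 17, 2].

72/7

Using pₖ = aₖpₖ₋₁ + pₖ₋₂, qₖ = aₖqₖ₋₁ + qₖ₋₂ (with p₋₁=1, p₋₂=0, q₋₁=0, q₋₂=1):
  k=0: a=10, p=10, q=1
  k=1: a=3, p=31, q=3
  k=2: a=2, p=72, q=7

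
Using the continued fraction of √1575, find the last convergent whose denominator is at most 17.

635/16

√1575 = [39; 1, 2, 5, 2, 1, 78, …] (period length 6).
Convergents:
  p_0/q_0 = 39/1
  p_1/q_1 = 40/1
  p_2/q_2 = 119/3
  p_3/q_3 = 635/16
  p_4/q_4 = 1389/35
q_3 = 16 ≤ 17 < 35 = q_4, so the answer is 635/16.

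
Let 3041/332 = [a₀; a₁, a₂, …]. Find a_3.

1

3041 = 9·332 + 53   →  a_0 = 9
332 = 6·53 + 14   →  a_1 = 6
53 = 3·14 + 11   →  a_2 = 3
14 = 1·11 + 3   →  a_3 = 1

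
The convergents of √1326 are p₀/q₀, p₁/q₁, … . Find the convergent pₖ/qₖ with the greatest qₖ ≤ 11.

√1326 = [36; 2, 2, 2, 2, 2, 72, …] (period length 6).
Convergents:
  p_0/q_0 = 36/1
  p_1/q_1 = 73/2
  p_2/q_2 = 182/5
  p_3/q_3 = 437/12
q_2 = 5 ≤ 11 < 12 = q_3, so the answer is 182/5.

182/5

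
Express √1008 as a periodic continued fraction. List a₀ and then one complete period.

a₀ = ⌊√1008⌋ = 31.

[31; 1, 2, 1, 62]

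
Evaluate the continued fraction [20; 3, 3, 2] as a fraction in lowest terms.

467/23

Using pₖ = aₖpₖ₋₁ + pₖ₋₂ and qₖ = aₖqₖ₋₁ + qₖ₋₂:
  k=0: a=20, p=20, q=1
  k=1: a=3, p=61, q=3
  k=2: a=3, p=203, q=10
  k=3: a=2, p=467, q=23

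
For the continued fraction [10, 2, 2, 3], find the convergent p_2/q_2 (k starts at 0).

Using pₖ = aₖpₖ₋₁ + pₖ₋₂, qₖ = aₖqₖ₋₁ + qₖ₋₂ (with p₋₁=1, p₋₂=0, q₋₁=0, q₋₂=1):
  k=0: a=10, p=10, q=1
  k=1: a=2, p=21, q=2
  k=2: a=2, p=52, q=5

52/5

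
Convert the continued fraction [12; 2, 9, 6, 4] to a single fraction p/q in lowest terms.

Using pₖ = aₖpₖ₋₁ + pₖ₋₂ and qₖ = aₖqₖ₋₁ + qₖ₋₂:
  k=0: a=12, p=12, q=1
  k=1: a=2, p=25, q=2
  k=2: a=9, p=237, q=19
  k=3: a=6, p=1447, q=116
  k=4: a=4, p=6025, q=483

6025/483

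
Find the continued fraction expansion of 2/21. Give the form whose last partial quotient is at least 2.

2 = 0×21 + 2
21 = 10×2 + 1
2 = 2×1 + 0  (stop)
So 2/21 = [0; 10, 2].

[0; 10, 2]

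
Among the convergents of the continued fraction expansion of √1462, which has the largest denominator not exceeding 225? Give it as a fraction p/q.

√1462 = [38; 4, 4, 4, 76, …] (period length 4).
Convergents:
  p_0/q_0 = 38/1
  p_1/q_1 = 153/4
  p_2/q_2 = 650/17
  p_3/q_3 = 2753/72
  p_4/q_4 = 209878/5489
q_3 = 72 ≤ 225 < 5489 = q_4, so the answer is 2753/72.

2753/72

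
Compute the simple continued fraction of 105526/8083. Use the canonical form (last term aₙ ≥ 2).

105526 = 13×8083 + 447
8083 = 18×447 + 37
447 = 12×37 + 3
37 = 12×3 + 1
3 = 3×1 + 0  (stop)
So 105526/8083 = [13; 18, 12, 12, 3].

[13; 18, 12, 12, 3]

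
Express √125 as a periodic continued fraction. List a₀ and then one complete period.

a₀ = ⌊√125⌋ = 11.
With m₀=0, d₀=1 and mₖ₊₁ = dₖaₖ − mₖ, dₖ₊₁ = (n − mₖ₊₁²)/dₖ, aₖ₊₁ = ⌊(a₀+mₖ₊₁)/dₖ₊₁⌋:
  k=1: m=11, d=4, a=5
  k=2: m=9, d=11, a=1
  k=3: m=2, d=11, a=1
  k=4: m=9, d=4, a=5
  k=5: m=11, d=1, a=22
d=1 and a=2a₀=22 at k=5, so the next step gives (m, d) = (11, 4) again — its k=1 value — and the period has length 5.

[11; 5, 1, 1, 5, 22]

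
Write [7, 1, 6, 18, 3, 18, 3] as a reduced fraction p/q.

Using pₖ = aₖpₖ₋₁ + pₖ₋₂ and qₖ = aₖqₖ₋₁ + qₖ₋₂:
  k=0: a=7, p=7, q=1
  k=1: a=1, p=8, q=1
  k=2: a=6, p=55, q=7
  k=3: a=18, p=998, q=127
  k=4: a=3, p=3049, q=388
  k=5: a=18, p=55880, q=7111
  k=6: a=3, p=170689, q=21721

170689/21721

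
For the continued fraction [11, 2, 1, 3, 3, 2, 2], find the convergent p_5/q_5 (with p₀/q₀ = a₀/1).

943/83

Using pₖ = aₖpₖ₋₁ + pₖ₋₂, qₖ = aₖqₖ₋₁ + qₖ₋₂ (with p₋₁=1, p₋₂=0, q₋₁=0, q₋₂=1):
  k=0: a=11, p=11, q=1
  k=1: a=2, p=23, q=2
  k=2: a=1, p=34, q=3
  k=3: a=3, p=125, q=11
  k=4: a=3, p=409, q=36
  k=5: a=2, p=943, q=83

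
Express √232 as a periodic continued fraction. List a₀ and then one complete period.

[15; 4, 3, 7, 3, 4, 30]

a₀ = ⌊√232⌋ = 15.
With m₀=0, d₀=1 and mₖ₊₁ = dₖaₖ − mₖ, dₖ₊₁ = (n − mₖ₊₁²)/dₖ, aₖ₊₁ = ⌊(a₀+mₖ₊₁)/dₖ₊₁⌋:
  k=1: m=15, d=7, a=4
  k=2: m=13, d=9, a=3
  k=3: m=14, d=4, a=7
  k=4: m=14, d=9, a=3
  k=5: m=13, d=7, a=4
  k=6: m=15, d=1, a=30
d=1 and a=2a₀=30 at k=6, so the next step gives (m, d) = (15, 7) again — its k=1 value — and the period has length 6.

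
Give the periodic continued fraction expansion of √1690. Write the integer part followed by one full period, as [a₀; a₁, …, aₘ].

[41; 9, 8, 9, 82]

a₀ = ⌊√1690⌋ = 41.
With m₀=0, d₀=1 and mₖ₊₁ = dₖaₖ − mₖ, dₖ₊₁ = (n − mₖ₊₁²)/dₖ, aₖ₊₁ = ⌊(a₀+mₖ₊₁)/dₖ₊₁⌋:
  k=1: m=41, d=9, a=9
  k=2: m=40, d=10, a=8
  k=3: m=40, d=9, a=9
  k=4: m=41, d=1, a=82
d=1 and a=2a₀=82 at k=4, so the next step gives (m, d) = (41, 9) again — its k=1 value — and the period has length 4.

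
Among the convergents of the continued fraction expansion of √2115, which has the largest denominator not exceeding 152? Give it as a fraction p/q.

√2115 = [45; 1, 90, …] (period length 2).
Convergents:
  p_0/q_0 = 45/1
  p_1/q_1 = 46/1
  p_2/q_2 = 4185/91
  p_3/q_3 = 4231/92
  p_4/q_4 = 384975/8371
q_3 = 92 ≤ 152 < 8371 = q_4, so the answer is 4231/92.

4231/92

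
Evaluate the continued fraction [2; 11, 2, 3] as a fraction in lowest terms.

Fold from the inside: start with 3/1.
  2 + 1/3 = 7/3
  11 + 3/7 = 80/7
  2 + 7/80 = 167/80

167/80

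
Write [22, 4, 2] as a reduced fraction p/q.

200/9

Fold from the inside: start with 2/1.
  4 + 1/2 = 9/2
  22 + 2/9 = 200/9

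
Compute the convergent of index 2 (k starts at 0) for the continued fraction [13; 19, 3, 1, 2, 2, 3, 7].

Using pₖ = aₖpₖ₋₁ + pₖ₋₂, qₖ = aₖqₖ₋₁ + qₖ₋₂ (with p₋₁=1, p₋₂=0, q₋₁=0, q₋₂=1):
  k=0: a=13, p=13, q=1
  k=1: a=19, p=248, q=19
  k=2: a=3, p=757, q=58

757/58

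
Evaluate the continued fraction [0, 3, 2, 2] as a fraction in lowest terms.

5/17

Using pₖ = aₖpₖ₋₁ + pₖ₋₂ and qₖ = aₖqₖ₋₁ + qₖ₋₂:
  k=0: a=0, p=0, q=1
  k=1: a=3, p=1, q=3
  k=2: a=2, p=2, q=7
  k=3: a=2, p=5, q=17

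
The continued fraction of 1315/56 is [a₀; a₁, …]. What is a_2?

13

1315 = 23·56 + 27   →  a_0 = 23
56 = 2·27 + 2   →  a_1 = 2
27 = 13·2 + 1   →  a_2 = 13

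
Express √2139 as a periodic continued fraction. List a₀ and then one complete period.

a₀ = ⌊√2139⌋ = 46.
With m₀=0, d₀=1 and mₖ₊₁ = dₖaₖ − mₖ, dₖ₊₁ = (n − mₖ₊₁²)/dₖ, aₖ₊₁ = ⌊(a₀+mₖ₊₁)/dₖ₊₁⌋:
  k=1: m=46, d=23, a=4
  k=2: m=46, d=1, a=92
d=1 and a=2a₀=92 at k=2, so the next step gives (m, d) = (46, 23) again — its k=1 value — and the period has length 2.

[46; 4, 92]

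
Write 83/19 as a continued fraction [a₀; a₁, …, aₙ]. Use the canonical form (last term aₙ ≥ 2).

[4; 2, 1, 2, 2]

83 = 4×19 + 7
19 = 2×7 + 5
7 = 1×5 + 2
5 = 2×2 + 1
2 = 2×1 + 0  (stop)
So 83/19 = [4; 2, 1, 2, 2].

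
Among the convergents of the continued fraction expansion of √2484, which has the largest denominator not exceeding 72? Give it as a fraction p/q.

√2484 = [49; 1, 5, 4, 5, 1, 98, …] (period length 6).
Convergents:
  p_0/q_0 = 49/1
  p_1/q_1 = 50/1
  p_2/q_2 = 299/6
  p_3/q_3 = 1246/25
  p_4/q_4 = 6529/131
q_3 = 25 ≤ 72 < 131 = q_4, so the answer is 1246/25.

1246/25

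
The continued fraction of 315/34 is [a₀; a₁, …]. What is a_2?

1

315 = 9·34 + 9   →  a_0 = 9
34 = 3·9 + 7   →  a_1 = 3
9 = 1·7 + 2   →  a_2 = 1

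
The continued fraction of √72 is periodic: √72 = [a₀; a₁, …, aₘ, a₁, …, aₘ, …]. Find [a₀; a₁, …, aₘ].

a₀ = ⌊√72⌋ = 8.
With m₀=0, d₀=1 and mₖ₊₁ = dₖaₖ − mₖ, dₖ₊₁ = (n − mₖ₊₁²)/dₖ, aₖ₊₁ = ⌊(a₀+mₖ₊₁)/dₖ₊₁⌋:
  k=1: m=8, d=8, a=2
  k=2: m=8, d=1, a=16
d=1 and a=2a₀=16 at k=2, so the next step gives (m, d) = (8, 8) again — its k=1 value — and the period has length 2.

[8; 2, 16]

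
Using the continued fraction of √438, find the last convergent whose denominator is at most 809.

√438 = [20; 1, 12, 1, 40, …] (period length 4).
Convergents:
  p_0/q_0 = 20/1
  p_1/q_1 = 21/1
  p_2/q_2 = 272/13
  p_3/q_3 = 293/14
  p_4/q_4 = 11992/573
  p_5/q_5 = 12285/587
  p_6/q_6 = 159412/7617
q_5 = 587 ≤ 809 < 7617 = q_6, so the answer is 12285/587.

12285/587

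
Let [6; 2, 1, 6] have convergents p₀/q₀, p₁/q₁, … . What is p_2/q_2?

19/3

Using pₖ = aₖpₖ₋₁ + pₖ₋₂, qₖ = aₖqₖ₋₁ + qₖ₋₂ (with p₋₁=1, p₋₂=0, q₋₁=0, q₋₂=1):
  k=0: a=6, p=6, q=1
  k=1: a=2, p=13, q=2
  k=2: a=1, p=19, q=3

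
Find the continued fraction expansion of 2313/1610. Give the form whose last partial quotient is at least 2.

[1; 2, 3, 2, 4, 7, 3]

2313 = 1×1610 + 703
1610 = 2×703 + 204
703 = 3×204 + 91
204 = 2×91 + 22
91 = 4×22 + 3
22 = 7×3 + 1
3 = 3×1 + 0  (stop)
So 2313/1610 = [1; 2, 3, 2, 4, 7, 3].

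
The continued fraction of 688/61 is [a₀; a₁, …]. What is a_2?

1

688 = 11·61 + 17   →  a_0 = 11
61 = 3·17 + 10   →  a_1 = 3
17 = 1·10 + 7   →  a_2 = 1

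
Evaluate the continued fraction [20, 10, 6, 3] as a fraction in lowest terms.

3879/193

Using pₖ = aₖpₖ₋₁ + pₖ₋₂ and qₖ = aₖqₖ₋₁ + qₖ₋₂:
  k=0: a=20, p=20, q=1
  k=1: a=10, p=201, q=10
  k=2: a=6, p=1226, q=61
  k=3: a=3, p=3879, q=193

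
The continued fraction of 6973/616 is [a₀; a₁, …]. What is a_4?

6973 = 11·616 + 197   →  a_0 = 11
616 = 3·197 + 25   →  a_1 = 3
197 = 7·25 + 22   →  a_2 = 7
25 = 1·22 + 3   →  a_3 = 1
22 = 7·3 + 1   →  a_4 = 7

7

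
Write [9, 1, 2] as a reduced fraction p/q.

Using pₖ = aₖpₖ₋₁ + pₖ₋₂ and qₖ = aₖqₖ₋₁ + qₖ₋₂:
  k=0: a=9, p=9, q=1
  k=1: a=1, p=10, q=1
  k=2: a=2, p=29, q=3

29/3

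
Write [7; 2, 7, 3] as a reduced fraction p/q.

Using pₖ = aₖpₖ₋₁ + pₖ₋₂ and qₖ = aₖqₖ₋₁ + qₖ₋₂:
  k=0: a=7, p=7, q=1
  k=1: a=2, p=15, q=2
  k=2: a=7, p=112, q=15
  k=3: a=3, p=351, q=47

351/47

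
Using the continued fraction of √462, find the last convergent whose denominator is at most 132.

√462 = [21; 2, 42, …] (period length 2).
Convergents:
  p_0/q_0 = 21/1
  p_1/q_1 = 43/2
  p_2/q_2 = 1827/85
  p_3/q_3 = 3697/172
q_2 = 85 ≤ 132 < 172 = q_3, so the answer is 1827/85.

1827/85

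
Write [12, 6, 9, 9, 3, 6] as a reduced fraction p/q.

Using pₖ = aₖpₖ₋₁ + pₖ₋₂ and qₖ = aₖqₖ₋₁ + qₖ₋₂:
  k=0: a=12, p=12, q=1
  k=1: a=6, p=73, q=6
  k=2: a=9, p=669, q=55
  k=3: a=9, p=6094, q=501
  k=4: a=3, p=18951, q=1558
  k=5: a=6, p=119800, q=9849

119800/9849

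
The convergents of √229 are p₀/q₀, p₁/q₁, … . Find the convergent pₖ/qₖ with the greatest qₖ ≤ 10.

√229 = [15; 7, 1, 1, 7, 30, …] (period length 5).
Convergents:
  p_0/q_0 = 15/1
  p_1/q_1 = 106/7
  p_2/q_2 = 121/8
  p_3/q_3 = 227/15
q_2 = 8 ≤ 10 < 15 = q_3, so the answer is 121/8.

121/8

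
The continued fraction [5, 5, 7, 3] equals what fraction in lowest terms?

Using pₖ = aₖpₖ₋₁ + pₖ₋₂ and qₖ = aₖqₖ₋₁ + qₖ₋₂:
  k=0: a=5, p=5, q=1
  k=1: a=5, p=26, q=5
  k=2: a=7, p=187, q=36
  k=3: a=3, p=587, q=113

587/113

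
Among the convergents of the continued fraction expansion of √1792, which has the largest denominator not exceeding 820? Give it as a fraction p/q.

32257/762

√1792 = [42; 3, 84, …] (period length 2).
Convergents:
  p_0/q_0 = 42/1
  p_1/q_1 = 127/3
  p_2/q_2 = 10710/253
  p_3/q_3 = 32257/762
  p_4/q_4 = 2720298/64261
q_3 = 762 ≤ 820 < 64261 = q_4, so the answer is 32257/762.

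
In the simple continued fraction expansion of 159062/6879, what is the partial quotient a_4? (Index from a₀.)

1

159062 = 23·6879 + 845   →  a_0 = 23
6879 = 8·845 + 119   →  a_1 = 8
845 = 7·119 + 12   →  a_2 = 7
119 = 9·12 + 11   →  a_3 = 9
12 = 1·11 + 1   →  a_4 = 1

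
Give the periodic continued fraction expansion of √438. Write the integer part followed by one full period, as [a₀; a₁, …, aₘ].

a₀ = ⌊√438⌋ = 20.
With m₀=0, d₀=1 and mₖ₊₁ = dₖaₖ − mₖ, dₖ₊₁ = (n − mₖ₊₁²)/dₖ, aₖ₊₁ = ⌊(a₀+mₖ₊₁)/dₖ₊₁⌋:
  k=1: m=20, d=38, a=1
  k=2: m=18, d=3, a=12
  k=3: m=18, d=38, a=1
  k=4: m=20, d=1, a=40
d=1 and a=2a₀=40 at k=4, so the next step gives (m, d) = (20, 38) again — its k=1 value — and the period has length 4.

[20; 1, 12, 1, 40]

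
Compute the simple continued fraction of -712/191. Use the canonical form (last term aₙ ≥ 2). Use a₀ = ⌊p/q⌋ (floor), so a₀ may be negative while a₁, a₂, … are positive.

-712 = -4×191 + 52
191 = 3×52 + 35
52 = 1×35 + 17
35 = 2×17 + 1
17 = 17×1 + 0  (stop)
So -712/191 = [-4; 3, 1, 2, 17].

[-4; 3, 1, 2, 17]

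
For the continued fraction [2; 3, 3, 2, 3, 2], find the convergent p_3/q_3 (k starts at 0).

Using pₖ = aₖpₖ₋₁ + pₖ₋₂, qₖ = aₖqₖ₋₁ + qₖ₋₂ (with p₋₁=1, p₋₂=0, q₋₁=0, q₋₂=1):
  k=0: a=2, p=2, q=1
  k=1: a=3, p=7, q=3
  k=2: a=3, p=23, q=10
  k=3: a=2, p=53, q=23

53/23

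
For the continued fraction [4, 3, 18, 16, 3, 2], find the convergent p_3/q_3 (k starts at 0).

3821/883

Using pₖ = aₖpₖ₋₁ + pₖ₋₂, qₖ = aₖqₖ₋₁ + qₖ₋₂ (with p₋₁=1, p₋₂=0, q₋₁=0, q₋₂=1):
  k=0: a=4, p=4, q=1
  k=1: a=3, p=13, q=3
  k=2: a=18, p=238, q=55
  k=3: a=16, p=3821, q=883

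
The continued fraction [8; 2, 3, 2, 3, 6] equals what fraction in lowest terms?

Fold from the inside: start with 6/1.
  3 + 1/6 = 19/6
  2 + 6/19 = 44/19
  3 + 19/44 = 151/44
  2 + 44/151 = 346/151
  8 + 151/346 = 2919/346

2919/346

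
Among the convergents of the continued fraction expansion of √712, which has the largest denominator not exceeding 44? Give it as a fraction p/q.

√712 = [26; 1, 2, 6, 2, 1, 52, …] (period length 6).
Convergents:
  p_0/q_0 = 26/1
  p_1/q_1 = 27/1
  p_2/q_2 = 80/3
  p_3/q_3 = 507/19
  p_4/q_4 = 1094/41
  p_5/q_5 = 1601/60
q_4 = 41 ≤ 44 < 60 = q_5, so the answer is 1094/41.

1094/41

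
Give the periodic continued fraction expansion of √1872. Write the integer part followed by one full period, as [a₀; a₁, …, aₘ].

[43; 3, 1, 3, 86]

a₀ = ⌊√1872⌋ = 43.
With m₀=0, d₀=1 and mₖ₊₁ = dₖaₖ − mₖ, dₖ₊₁ = (n − mₖ₊₁²)/dₖ, aₖ₊₁ = ⌊(a₀+mₖ₊₁)/dₖ₊₁⌋:
  k=1: m=43, d=23, a=3
  k=2: m=26, d=52, a=1
  k=3: m=26, d=23, a=3
  k=4: m=43, d=1, a=86
d=1 and a=2a₀=86 at k=4, so the next step gives (m, d) = (43, 23) again — its k=1 value — and the period has length 4.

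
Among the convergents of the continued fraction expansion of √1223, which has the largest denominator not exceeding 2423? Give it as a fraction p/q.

84421/2414

√1223 = [34; 1, 33, 1, 68, …] (period length 4).
Convergents:
  p_0/q_0 = 34/1
  p_1/q_1 = 35/1
  p_2/q_2 = 1189/34
  p_3/q_3 = 1224/35
  p_4/q_4 = 84421/2414
  p_5/q_5 = 85645/2449
q_4 = 2414 ≤ 2423 < 2449 = q_5, so the answer is 84421/2414.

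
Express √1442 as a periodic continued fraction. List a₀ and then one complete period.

[37; 1, 36, 1, 74]

a₀ = ⌊√1442⌋ = 37.
With m₀=0, d₀=1 and mₖ₊₁ = dₖaₖ − mₖ, dₖ₊₁ = (n − mₖ₊₁²)/dₖ, aₖ₊₁ = ⌊(a₀+mₖ₊₁)/dₖ₊₁⌋:
  k=1: m=37, d=73, a=1
  k=2: m=36, d=2, a=36
  k=3: m=36, d=73, a=1
  k=4: m=37, d=1, a=74
d=1 and a=2a₀=74 at k=4, so the next step gives (m, d) = (37, 73) again — its k=1 value — and the period has length 4.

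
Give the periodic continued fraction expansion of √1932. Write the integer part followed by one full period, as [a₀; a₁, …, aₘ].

a₀ = ⌊√1932⌋ = 43.
With m₀=0, d₀=1 and mₖ₊₁ = dₖaₖ − mₖ, dₖ₊₁ = (n − mₖ₊₁²)/dₖ, aₖ₊₁ = ⌊(a₀+mₖ₊₁)/dₖ₊₁⌋:
  k=1: m=43, d=83, a=1
  k=2: m=40, d=4, a=20
  k=3: m=40, d=83, a=1
  k=4: m=43, d=1, a=86
d=1 and a=2a₀=86 at k=4, so the next step gives (m, d) = (43, 83) again — its k=1 value — and the period has length 4.

[43; 1, 20, 1, 86]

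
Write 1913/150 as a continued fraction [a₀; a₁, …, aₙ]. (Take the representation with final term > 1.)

1913 = 12×150 + 113
150 = 1×113 + 37
113 = 3×37 + 2
37 = 18×2 + 1
2 = 2×1 + 0  (stop)
So 1913/150 = [12; 1, 3, 18, 2].

[12; 1, 3, 18, 2]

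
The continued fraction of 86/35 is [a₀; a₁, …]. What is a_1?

86 = 2·35 + 16   →  a_0 = 2
35 = 2·16 + 3   →  a_1 = 2

2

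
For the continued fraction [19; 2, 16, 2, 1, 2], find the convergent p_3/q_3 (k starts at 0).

1325/68

Using pₖ = aₖpₖ₋₁ + pₖ₋₂, qₖ = aₖqₖ₋₁ + qₖ₋₂ (with p₋₁=1, p₋₂=0, q₋₁=0, q₋₂=1):
  k=0: a=19, p=19, q=1
  k=1: a=2, p=39, q=2
  k=2: a=16, p=643, q=33
  k=3: a=2, p=1325, q=68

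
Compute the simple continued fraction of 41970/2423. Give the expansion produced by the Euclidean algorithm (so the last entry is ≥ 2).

[17; 3, 9, 17, 5]

41970 = 17*2423 + 779
2423 = 3*779 + 86
779 = 9*86 + 5
86 = 17*5 + 1
5 = 5*1 + 0  (stop)
So 41970/2423 = [17; 3, 9, 17, 5].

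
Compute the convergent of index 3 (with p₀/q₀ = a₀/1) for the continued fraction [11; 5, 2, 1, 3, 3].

Using pₖ = aₖpₖ₋₁ + pₖ₋₂, qₖ = aₖqₖ₋₁ + qₖ₋₂ (with p₋₁=1, p₋₂=0, q₋₁=0, q₋₂=1):
  k=0: a=11, p=11, q=1
  k=1: a=5, p=56, q=5
  k=2: a=2, p=123, q=11
  k=3: a=1, p=179, q=16

179/16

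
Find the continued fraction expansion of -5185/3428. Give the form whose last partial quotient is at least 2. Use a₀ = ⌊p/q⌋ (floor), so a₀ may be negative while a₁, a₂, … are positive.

-5185 = -2*3428 + 1671
3428 = 2*1671 + 86
1671 = 19*86 + 37
86 = 2*37 + 12
37 = 3*12 + 1
12 = 12*1 + 0  (stop)
So -5185/3428 = [-2; 2, 19, 2, 3, 12].

[-2; 2, 19, 2, 3, 12]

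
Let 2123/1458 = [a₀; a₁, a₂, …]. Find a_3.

5

2123 = 1·1458 + 665   →  a_0 = 1
1458 = 2·665 + 128   →  a_1 = 2
665 = 5·128 + 25   →  a_2 = 5
128 = 5·25 + 3   →  a_3 = 5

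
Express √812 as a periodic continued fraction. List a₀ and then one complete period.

[28; 2, 56]

a₀ = ⌊√812⌋ = 28.
With m₀=0, d₀=1 and mₖ₊₁ = dₖaₖ − mₖ, dₖ₊₁ = (n − mₖ₊₁²)/dₖ, aₖ₊₁ = ⌊(a₀+mₖ₊₁)/dₖ₊₁⌋:
  k=1: m=28, d=28, a=2
  k=2: m=28, d=1, a=56
d=1 and a=2a₀=56 at k=2, so the next step gives (m, d) = (28, 28) again — its k=1 value — and the period has length 2.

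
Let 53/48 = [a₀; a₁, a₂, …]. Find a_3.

1

53 = 1·48 + 5   →  a_0 = 1
48 = 9·5 + 3   →  a_1 = 9
5 = 1·3 + 2   →  a_2 = 1
3 = 1·2 + 1   →  a_3 = 1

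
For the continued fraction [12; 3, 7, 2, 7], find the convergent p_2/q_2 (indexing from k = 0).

271/22

Using pₖ = aₖpₖ₋₁ + pₖ₋₂, qₖ = aₖqₖ₋₁ + qₖ₋₂ (with p₋₁=1, p₋₂=0, q₋₁=0, q₋₂=1):
  k=0: a=12, p=12, q=1
  k=1: a=3, p=37, q=3
  k=2: a=7, p=271, q=22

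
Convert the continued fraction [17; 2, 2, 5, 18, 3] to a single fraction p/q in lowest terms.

26111/1500

Fold from the inside: start with 3/1.
  18 + 1/3 = 55/3
  5 + 3/55 = 278/55
  2 + 55/278 = 611/278
  2 + 278/611 = 1500/611
  17 + 611/1500 = 26111/1500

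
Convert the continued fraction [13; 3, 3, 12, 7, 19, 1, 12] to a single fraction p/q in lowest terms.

Using pₖ = aₖpₖ₋₁ + pₖ₋₂ and qₖ = aₖqₖ₋₁ + qₖ₋₂:
  k=0: a=13, p=13, q=1
  k=1: a=3, p=40, q=3
  k=2: a=3, p=133, q=10
  k=3: a=12, p=1636, q=123
  k=4: a=7, p=11585, q=871
  k=5: a=19, p=221751, q=16672
  k=6: a=1, p=233336, q=17543
  k=7: a=12, p=3021783, q=227188

3021783/227188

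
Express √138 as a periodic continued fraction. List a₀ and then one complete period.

[11; 1, 2, 1, 22]

a₀ = ⌊√138⌋ = 11.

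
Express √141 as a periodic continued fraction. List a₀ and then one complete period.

a₀ = ⌊√141⌋ = 11.
With m₀=0, d₀=1 and mₖ₊₁ = dₖaₖ − mₖ, dₖ₊₁ = (n − mₖ₊₁²)/dₖ, aₖ₊₁ = ⌊(a₀+mₖ₊₁)/dₖ₊₁⌋:
  k=1: m=11, d=20, a=1
  k=2: m=9, d=3, a=6
  k=3: m=9, d=20, a=1
  k=4: m=11, d=1, a=22
d=1 and a=2a₀=22 at k=4, so the next step gives (m, d) = (11, 20) again — its k=1 value — and the period has length 4.

[11; 1, 6, 1, 22]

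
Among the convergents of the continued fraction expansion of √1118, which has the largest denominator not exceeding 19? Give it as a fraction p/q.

√1118 = [33; 2, 3, 2, 3, 2, 66, …] (period length 6).
Convergents:
  p_0/q_0 = 33/1
  p_1/q_1 = 67/2
  p_2/q_2 = 234/7
  p_3/q_3 = 535/16
  p_4/q_4 = 1839/55
q_3 = 16 ≤ 19 < 55 = q_4, so the answer is 535/16.

535/16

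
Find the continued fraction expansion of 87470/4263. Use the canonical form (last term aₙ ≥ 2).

87470 = 20×4263 + 2210
4263 = 1×2210 + 2053
2210 = 1×2053 + 157
2053 = 13×157 + 12
157 = 13×12 + 1
12 = 12×1 + 0  (stop)
So 87470/4263 = [20; 1, 1, 13, 13, 12].

[20; 1, 1, 13, 13, 12]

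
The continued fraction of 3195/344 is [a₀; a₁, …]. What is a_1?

3

3195 = 9·344 + 99   →  a_0 = 9
344 = 3·99 + 47   →  a_1 = 3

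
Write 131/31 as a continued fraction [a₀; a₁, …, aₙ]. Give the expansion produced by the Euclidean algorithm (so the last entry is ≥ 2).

[4; 4, 2, 3]

131 = 4*31 + 7
31 = 4*7 + 3
7 = 2*3 + 1
3 = 3*1 + 0  (stop)
So 131/31 = [4; 4, 2, 3].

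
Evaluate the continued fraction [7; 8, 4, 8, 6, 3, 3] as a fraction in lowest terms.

Using pₖ = aₖpₖ₋₁ + pₖ₋₂ and qₖ = aₖqₖ₋₁ + qₖ₋₂:
  k=0: a=7, p=7, q=1
  k=1: a=8, p=57, q=8
  k=2: a=4, p=235, q=33
  k=3: a=8, p=1937, q=272
  k=4: a=6, p=11857, q=1665
  k=5: a=3, p=37508, q=5267
  k=6: a=3, p=124381, q=17466

124381/17466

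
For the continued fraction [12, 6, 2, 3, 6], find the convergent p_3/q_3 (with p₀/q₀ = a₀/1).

Using pₖ = aₖpₖ₋₁ + pₖ₋₂, qₖ = aₖqₖ₋₁ + qₖ₋₂ (with p₋₁=1, p₋₂=0, q₋₁=0, q₋₂=1):
  k=0: a=12, p=12, q=1
  k=1: a=6, p=73, q=6
  k=2: a=2, p=158, q=13
  k=3: a=3, p=547, q=45

547/45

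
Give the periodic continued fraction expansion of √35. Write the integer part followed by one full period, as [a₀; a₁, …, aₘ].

a₀ = ⌊√35⌋ = 5.
With m₀=0, d₀=1 and mₖ₊₁ = dₖaₖ − mₖ, dₖ₊₁ = (n − mₖ₊₁²)/dₖ, aₖ₊₁ = ⌊(a₀+mₖ₊₁)/dₖ₊₁⌋:
  k=1: m=5, d=10, a=1
  k=2: m=5, d=1, a=10
d=1 and a=2a₀=10 at k=2, so the next step gives (m, d) = (5, 10) again — its k=1 value — and the period has length 2.

[5; 1, 10]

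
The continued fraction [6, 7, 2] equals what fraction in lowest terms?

92/15

Using pₖ = aₖpₖ₋₁ + pₖ₋₂ and qₖ = aₖqₖ₋₁ + qₖ₋₂:
  k=0: a=6, p=6, q=1
  k=1: a=7, p=43, q=7
  k=2: a=2, p=92, q=15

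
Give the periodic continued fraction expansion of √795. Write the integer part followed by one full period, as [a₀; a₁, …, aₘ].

[28; 5, 9, 5, 56]

a₀ = ⌊√795⌋ = 28.
With m₀=0, d₀=1 and mₖ₊₁ = dₖaₖ − mₖ, dₖ₊₁ = (n − mₖ₊₁²)/dₖ, aₖ₊₁ = ⌊(a₀+mₖ₊₁)/dₖ₊₁⌋:
  k=1: m=28, d=11, a=5
  k=2: m=27, d=6, a=9
  k=3: m=27, d=11, a=5
  k=4: m=28, d=1, a=56
d=1 and a=2a₀=56 at k=4, so the next step gives (m, d) = (28, 11) again — its k=1 value — and the period has length 4.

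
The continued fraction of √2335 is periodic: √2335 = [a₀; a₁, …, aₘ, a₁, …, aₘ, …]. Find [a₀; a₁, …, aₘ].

a₀ = ⌊√2335⌋ = 48.

[48; 3, 9, 3, 96]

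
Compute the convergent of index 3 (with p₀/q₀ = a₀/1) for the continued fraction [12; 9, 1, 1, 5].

Using pₖ = aₖpₖ₋₁ + pₖ₋₂, qₖ = aₖqₖ₋₁ + qₖ₋₂ (with p₋₁=1, p₋₂=0, q₋₁=0, q₋₂=1):
  k=0: a=12, p=12, q=1
  k=1: a=9, p=109, q=9
  k=2: a=1, p=121, q=10
  k=3: a=1, p=230, q=19

230/19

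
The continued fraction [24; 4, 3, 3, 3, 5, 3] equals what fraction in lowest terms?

58182/2401

Fold from the inside: start with 3/1.
  5 + 1/3 = 16/3
  3 + 3/16 = 51/16
  3 + 16/51 = 169/51
  3 + 51/169 = 558/169
  4 + 169/558 = 2401/558
  24 + 558/2401 = 58182/2401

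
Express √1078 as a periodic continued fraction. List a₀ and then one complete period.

[32; 1, 4, 1, 64]

a₀ = ⌊√1078⌋ = 32.
With m₀=0, d₀=1 and mₖ₊₁ = dₖaₖ − mₖ, dₖ₊₁ = (n − mₖ₊₁²)/dₖ, aₖ₊₁ = ⌊(a₀+mₖ₊₁)/dₖ₊₁⌋:
  k=1: m=32, d=54, a=1
  k=2: m=22, d=11, a=4
  k=3: m=22, d=54, a=1
  k=4: m=32, d=1, a=64
d=1 and a=2a₀=64 at k=4, so the next step gives (m, d) = (32, 54) again — its k=1 value — and the period has length 4.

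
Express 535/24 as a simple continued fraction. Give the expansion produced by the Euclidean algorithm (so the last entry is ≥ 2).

535 = 22·24 + 7
24 = 3·7 + 3
7 = 2·3 + 1
3 = 3·1 + 0  (stop)
So 535/24 = [22; 3, 2, 3].

[22; 3, 2, 3]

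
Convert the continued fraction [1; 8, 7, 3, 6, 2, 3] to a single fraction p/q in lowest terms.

9493/8454

Fold from the inside: start with 3/1.
  2 + 1/3 = 7/3
  6 + 3/7 = 45/7
  3 + 7/45 = 142/45
  7 + 45/142 = 1039/142
  8 + 142/1039 = 8454/1039
  1 + 1039/8454 = 9493/8454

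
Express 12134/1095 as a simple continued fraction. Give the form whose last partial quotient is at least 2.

[11; 12, 3, 3, 2, 1, 2]

12134 = 11*1095 + 89
1095 = 12*89 + 27
89 = 3*27 + 8
27 = 3*8 + 3
8 = 2*3 + 2
3 = 1*2 + 1
2 = 2*1 + 0  (stop)
So 12134/1095 = [11; 12, 3, 3, 2, 1, 2].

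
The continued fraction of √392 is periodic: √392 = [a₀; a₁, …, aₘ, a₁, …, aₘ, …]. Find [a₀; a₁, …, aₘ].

[19; 1, 3, 1, 38]

a₀ = ⌊√392⌋ = 19.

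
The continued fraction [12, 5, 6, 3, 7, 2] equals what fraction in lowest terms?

18681/1532

Using pₖ = aₖpₖ₋₁ + pₖ₋₂ and qₖ = aₖqₖ₋₁ + qₖ₋₂:
  k=0: a=12, p=12, q=1
  k=1: a=5, p=61, q=5
  k=2: a=6, p=378, q=31
  k=3: a=3, p=1195, q=98
  k=4: a=7, p=8743, q=717
  k=5: a=2, p=18681, q=1532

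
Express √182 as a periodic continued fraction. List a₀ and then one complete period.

a₀ = ⌊√182⌋ = 13.

[13; 2, 26]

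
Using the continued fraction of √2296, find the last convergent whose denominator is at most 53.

575/12

√2296 = [47; 1, 10, 1, 94, …] (period length 4).
Convergents:
  p_0/q_0 = 47/1
  p_1/q_1 = 48/1
  p_2/q_2 = 527/11
  p_3/q_3 = 575/12
  p_4/q_4 = 54577/1139
q_3 = 12 ≤ 53 < 1139 = q_4, so the answer is 575/12.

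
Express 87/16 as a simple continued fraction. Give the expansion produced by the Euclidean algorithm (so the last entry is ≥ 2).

[5; 2, 3, 2]

87 = 5·16 + 7
16 = 2·7 + 2
7 = 3·2 + 1
2 = 2·1 + 0  (stop)
So 87/16 = [5; 2, 3, 2].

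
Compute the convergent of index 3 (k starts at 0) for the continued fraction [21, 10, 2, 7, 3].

3312/157

Using pₖ = aₖpₖ₋₁ + pₖ₋₂, qₖ = aₖqₖ₋₁ + qₖ₋₂ (with p₋₁=1, p₋₂=0, q₋₁=0, q₋₂=1):
  k=0: a=21, p=21, q=1
  k=1: a=10, p=211, q=10
  k=2: a=2, p=443, q=21
  k=3: a=7, p=3312, q=157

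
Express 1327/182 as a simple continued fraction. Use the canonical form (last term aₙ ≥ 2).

[7; 3, 2, 3, 3, 2]

1327 = 7×182 + 53
182 = 3×53 + 23
53 = 2×23 + 7
23 = 3×7 + 2
7 = 3×2 + 1
2 = 2×1 + 0  (stop)
So 1327/182 = [7; 3, 2, 3, 3, 2].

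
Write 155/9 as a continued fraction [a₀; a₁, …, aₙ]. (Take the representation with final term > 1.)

155 = 17*9 + 2
9 = 4*2 + 1
2 = 2*1 + 0  (stop)
So 155/9 = [17; 4, 2].

[17; 4, 2]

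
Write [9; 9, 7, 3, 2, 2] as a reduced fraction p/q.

10321/1133

Fold from the inside: start with 2/1.
  2 + 1/2 = 5/2
  3 + 2/5 = 17/5
  7 + 5/17 = 124/17
  9 + 17/124 = 1133/124
  9 + 124/1133 = 10321/1133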